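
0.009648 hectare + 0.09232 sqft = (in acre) 0.02384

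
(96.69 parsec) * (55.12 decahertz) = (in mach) 4.83e+18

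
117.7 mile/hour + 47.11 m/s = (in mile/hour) 223.1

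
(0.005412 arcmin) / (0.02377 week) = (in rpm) 1.046e-09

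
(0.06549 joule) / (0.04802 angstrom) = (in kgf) 1.391e+09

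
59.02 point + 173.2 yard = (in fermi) 1.584e+17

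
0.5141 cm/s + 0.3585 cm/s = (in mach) 2.563e-05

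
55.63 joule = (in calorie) 13.3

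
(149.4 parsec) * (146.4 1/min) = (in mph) 2.516e+19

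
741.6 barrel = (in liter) 1.179e+05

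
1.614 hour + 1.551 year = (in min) 8.153e+05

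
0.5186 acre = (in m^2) 2099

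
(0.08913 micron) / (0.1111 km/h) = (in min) 4.814e-08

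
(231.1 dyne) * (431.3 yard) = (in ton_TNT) 2.178e-10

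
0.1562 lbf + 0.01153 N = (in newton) 0.7063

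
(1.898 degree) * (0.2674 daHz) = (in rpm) 0.8459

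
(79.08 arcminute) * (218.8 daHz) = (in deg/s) 2884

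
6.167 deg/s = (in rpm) 1.028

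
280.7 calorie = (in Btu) 1.113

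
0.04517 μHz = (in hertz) 4.517e-08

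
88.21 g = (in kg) 0.08821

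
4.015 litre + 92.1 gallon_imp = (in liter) 422.7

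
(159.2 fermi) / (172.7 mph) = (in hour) 5.728e-19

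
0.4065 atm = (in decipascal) 4.119e+05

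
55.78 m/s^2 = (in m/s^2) 55.78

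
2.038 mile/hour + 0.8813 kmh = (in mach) 0.003395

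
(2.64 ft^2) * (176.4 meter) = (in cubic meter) 43.26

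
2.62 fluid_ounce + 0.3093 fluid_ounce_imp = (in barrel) 0.0005426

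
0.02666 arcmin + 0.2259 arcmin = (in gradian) 0.004677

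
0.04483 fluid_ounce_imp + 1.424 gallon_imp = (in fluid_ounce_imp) 227.9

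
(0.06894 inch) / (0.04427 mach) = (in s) 0.0001162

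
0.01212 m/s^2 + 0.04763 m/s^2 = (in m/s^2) 0.05975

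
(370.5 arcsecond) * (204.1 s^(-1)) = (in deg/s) 21.01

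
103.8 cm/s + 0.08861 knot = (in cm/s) 108.4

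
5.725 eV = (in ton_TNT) 2.192e-28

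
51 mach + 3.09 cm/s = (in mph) 3.885e+04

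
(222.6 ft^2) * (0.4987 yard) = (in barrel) 59.32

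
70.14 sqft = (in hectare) 0.0006516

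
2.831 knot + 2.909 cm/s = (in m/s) 1.485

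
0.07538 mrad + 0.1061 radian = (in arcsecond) 2.19e+04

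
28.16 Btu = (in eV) 1.854e+23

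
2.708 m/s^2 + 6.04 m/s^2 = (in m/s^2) 8.748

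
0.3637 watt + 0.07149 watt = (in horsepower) 0.0005836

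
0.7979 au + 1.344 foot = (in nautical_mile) 6.445e+07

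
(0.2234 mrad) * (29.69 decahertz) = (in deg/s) 3.8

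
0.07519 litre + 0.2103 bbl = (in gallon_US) 8.852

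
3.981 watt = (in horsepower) 0.005339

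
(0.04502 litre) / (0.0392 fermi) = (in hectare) 1.148e+08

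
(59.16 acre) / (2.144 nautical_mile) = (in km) 0.06029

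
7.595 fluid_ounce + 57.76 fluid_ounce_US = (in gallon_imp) 0.4252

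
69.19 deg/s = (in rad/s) 1.208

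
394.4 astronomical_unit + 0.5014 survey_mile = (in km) 5.9e+10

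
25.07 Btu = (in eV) 1.651e+23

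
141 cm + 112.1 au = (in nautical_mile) 9.055e+09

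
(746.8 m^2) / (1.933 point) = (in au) 7.321e-06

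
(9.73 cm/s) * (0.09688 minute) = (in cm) 56.56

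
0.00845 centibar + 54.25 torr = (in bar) 0.07241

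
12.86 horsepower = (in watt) 9590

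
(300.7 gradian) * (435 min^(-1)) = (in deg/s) 1962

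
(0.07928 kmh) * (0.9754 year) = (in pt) 1.92e+09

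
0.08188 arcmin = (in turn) 3.791e-06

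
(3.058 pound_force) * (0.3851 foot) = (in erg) 1.597e+07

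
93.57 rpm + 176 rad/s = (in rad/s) 185.8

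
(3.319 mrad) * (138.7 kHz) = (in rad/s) 460.3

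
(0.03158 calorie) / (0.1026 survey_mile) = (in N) 0.0008002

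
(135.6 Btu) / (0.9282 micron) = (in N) 1.541e+11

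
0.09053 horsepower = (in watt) 67.51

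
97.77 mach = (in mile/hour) 7.447e+04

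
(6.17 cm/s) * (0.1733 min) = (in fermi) 6.416e+14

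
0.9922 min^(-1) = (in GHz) 1.654e-11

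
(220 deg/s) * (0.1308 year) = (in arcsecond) 3.267e+12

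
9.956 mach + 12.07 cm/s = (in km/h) 1.22e+04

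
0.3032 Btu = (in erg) 3.199e+09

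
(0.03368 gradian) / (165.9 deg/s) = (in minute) 3.045e-06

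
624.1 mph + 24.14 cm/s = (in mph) 624.6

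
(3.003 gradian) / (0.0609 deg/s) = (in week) 7.338e-05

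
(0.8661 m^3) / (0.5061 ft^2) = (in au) 1.231e-10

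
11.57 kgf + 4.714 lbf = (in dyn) 1.344e+07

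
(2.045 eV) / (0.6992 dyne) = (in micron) 4.686e-08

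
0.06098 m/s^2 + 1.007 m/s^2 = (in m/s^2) 1.068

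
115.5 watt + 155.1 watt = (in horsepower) 0.3629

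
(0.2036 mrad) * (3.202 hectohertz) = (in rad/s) 0.06519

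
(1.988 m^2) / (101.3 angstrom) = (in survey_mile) 1.219e+05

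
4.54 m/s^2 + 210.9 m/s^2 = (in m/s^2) 215.4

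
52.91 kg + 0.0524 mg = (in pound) 116.6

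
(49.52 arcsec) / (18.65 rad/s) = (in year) 4.082e-13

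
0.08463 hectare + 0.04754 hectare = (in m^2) 1322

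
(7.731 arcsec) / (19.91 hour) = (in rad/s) 5.229e-10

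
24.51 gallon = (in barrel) 0.5836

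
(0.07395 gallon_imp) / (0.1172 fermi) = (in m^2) 2.868e+12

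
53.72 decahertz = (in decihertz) 5372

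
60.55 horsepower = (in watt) 4.515e+04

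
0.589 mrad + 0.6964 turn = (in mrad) 4376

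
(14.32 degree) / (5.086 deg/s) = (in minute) 0.04693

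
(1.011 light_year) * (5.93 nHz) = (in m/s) 5.672e+07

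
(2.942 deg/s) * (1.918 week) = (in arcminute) 2.048e+08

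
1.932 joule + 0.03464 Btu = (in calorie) 9.197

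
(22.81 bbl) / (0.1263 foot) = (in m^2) 94.2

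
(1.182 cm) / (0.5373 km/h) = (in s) 0.0792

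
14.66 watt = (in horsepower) 0.01966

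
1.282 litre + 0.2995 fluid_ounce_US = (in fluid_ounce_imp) 45.43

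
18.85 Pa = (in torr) 0.1414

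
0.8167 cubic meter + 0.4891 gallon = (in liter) 818.6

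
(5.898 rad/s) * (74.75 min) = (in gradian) 1.684e+06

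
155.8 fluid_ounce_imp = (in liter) 4.427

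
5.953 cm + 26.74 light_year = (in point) 7.171e+20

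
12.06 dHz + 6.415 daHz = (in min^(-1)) 3921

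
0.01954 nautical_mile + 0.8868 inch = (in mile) 0.0225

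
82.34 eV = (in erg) 1.319e-10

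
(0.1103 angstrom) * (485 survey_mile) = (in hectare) 8.609e-10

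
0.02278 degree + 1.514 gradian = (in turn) 0.003848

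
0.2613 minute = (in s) 15.68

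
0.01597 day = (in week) 0.002281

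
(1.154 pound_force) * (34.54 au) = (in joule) 2.652e+13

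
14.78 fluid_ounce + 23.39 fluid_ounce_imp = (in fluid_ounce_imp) 38.77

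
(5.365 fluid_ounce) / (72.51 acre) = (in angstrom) 5.407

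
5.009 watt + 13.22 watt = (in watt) 18.23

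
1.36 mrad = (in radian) 0.00136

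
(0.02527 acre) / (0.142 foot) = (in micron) 2.363e+09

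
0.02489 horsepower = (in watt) 18.56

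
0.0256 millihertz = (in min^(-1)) 0.001536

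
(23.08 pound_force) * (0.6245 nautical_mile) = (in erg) 1.187e+12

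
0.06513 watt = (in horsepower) 8.734e-05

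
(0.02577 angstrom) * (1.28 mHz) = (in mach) 9.687e-18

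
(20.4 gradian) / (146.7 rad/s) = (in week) 3.612e-09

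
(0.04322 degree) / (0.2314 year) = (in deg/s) 5.923e-09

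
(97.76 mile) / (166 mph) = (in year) 6.723e-05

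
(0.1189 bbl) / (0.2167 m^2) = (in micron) 8.723e+04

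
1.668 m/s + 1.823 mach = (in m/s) 622.4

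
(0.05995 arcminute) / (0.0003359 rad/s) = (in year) 1.646e-09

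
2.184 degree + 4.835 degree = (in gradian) 7.799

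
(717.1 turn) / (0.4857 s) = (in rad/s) 9277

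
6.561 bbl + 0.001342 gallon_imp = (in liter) 1043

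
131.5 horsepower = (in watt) 9.806e+04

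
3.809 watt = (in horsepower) 0.005108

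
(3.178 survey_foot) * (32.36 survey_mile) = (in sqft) 5.43e+05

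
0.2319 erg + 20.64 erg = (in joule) 2.087e-06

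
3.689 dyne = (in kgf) 3.762e-06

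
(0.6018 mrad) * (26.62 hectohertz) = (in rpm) 15.3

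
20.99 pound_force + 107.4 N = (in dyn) 2.008e+07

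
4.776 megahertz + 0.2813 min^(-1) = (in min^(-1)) 2.866e+08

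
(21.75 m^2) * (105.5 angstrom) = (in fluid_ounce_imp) 0.008076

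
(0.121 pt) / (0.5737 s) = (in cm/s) 0.00744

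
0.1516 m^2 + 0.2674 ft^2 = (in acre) 4.36e-05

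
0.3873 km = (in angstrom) 3.873e+12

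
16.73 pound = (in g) 7589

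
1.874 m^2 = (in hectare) 0.0001874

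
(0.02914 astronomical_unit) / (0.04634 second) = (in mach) 2.763e+08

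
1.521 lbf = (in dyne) 6.766e+05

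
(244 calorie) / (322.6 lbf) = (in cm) 71.14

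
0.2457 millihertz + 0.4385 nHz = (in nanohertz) 2.457e+05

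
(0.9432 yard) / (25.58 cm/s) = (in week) 5.575e-06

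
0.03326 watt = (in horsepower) 4.46e-05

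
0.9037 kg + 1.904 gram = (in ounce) 31.94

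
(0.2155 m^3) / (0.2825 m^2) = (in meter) 0.7628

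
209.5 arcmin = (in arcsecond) 1.257e+04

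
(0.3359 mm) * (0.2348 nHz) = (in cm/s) 7.887e-12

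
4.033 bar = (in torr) 3025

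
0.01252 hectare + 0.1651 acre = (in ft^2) 8539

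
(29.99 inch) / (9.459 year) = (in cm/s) 2.554e-07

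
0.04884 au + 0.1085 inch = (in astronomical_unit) 0.04884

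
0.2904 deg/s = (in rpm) 0.0484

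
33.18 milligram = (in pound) 7.315e-05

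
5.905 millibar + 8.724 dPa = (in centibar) 0.5914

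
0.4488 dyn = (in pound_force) 1.009e-06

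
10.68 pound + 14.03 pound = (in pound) 24.71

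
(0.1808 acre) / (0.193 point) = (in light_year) 1.136e-09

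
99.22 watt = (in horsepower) 0.1331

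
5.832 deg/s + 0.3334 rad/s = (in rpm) 4.156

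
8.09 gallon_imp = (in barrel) 0.2313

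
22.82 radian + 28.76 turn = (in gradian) 1.296e+04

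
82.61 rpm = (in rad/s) 8.651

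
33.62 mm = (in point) 95.3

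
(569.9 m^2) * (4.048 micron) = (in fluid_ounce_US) 78.01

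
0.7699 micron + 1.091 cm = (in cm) 1.091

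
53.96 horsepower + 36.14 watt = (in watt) 4.027e+04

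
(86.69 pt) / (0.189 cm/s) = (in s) 16.18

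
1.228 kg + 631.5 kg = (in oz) 2.232e+04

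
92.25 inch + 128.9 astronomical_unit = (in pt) 5.466e+16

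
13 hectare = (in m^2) 1.3e+05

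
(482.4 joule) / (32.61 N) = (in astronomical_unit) 9.889e-11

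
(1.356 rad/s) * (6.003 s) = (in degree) 466.4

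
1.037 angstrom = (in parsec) 3.361e-27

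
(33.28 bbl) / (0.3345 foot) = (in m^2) 51.9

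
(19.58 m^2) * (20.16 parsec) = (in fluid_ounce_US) 4.119e+23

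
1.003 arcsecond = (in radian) 4.863e-06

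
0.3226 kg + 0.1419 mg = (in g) 322.6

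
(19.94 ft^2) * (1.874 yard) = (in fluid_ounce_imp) 1.117e+05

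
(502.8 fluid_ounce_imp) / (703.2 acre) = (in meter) 5.02e-09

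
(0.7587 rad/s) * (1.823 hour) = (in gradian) 3.17e+05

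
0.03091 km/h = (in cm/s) 0.8586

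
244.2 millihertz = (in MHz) 2.442e-07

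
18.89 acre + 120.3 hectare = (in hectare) 127.9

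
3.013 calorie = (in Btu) 0.01195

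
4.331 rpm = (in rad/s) 0.4535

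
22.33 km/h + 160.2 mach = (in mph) 1.22e+05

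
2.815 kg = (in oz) 99.3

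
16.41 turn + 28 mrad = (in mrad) 1.031e+05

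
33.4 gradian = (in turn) 0.0835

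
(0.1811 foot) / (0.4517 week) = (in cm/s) 2.021e-05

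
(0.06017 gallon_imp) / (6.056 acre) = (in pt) 3.164e-05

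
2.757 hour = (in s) 9925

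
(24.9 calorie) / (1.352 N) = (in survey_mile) 0.04788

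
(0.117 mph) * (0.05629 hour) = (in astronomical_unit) 7.085e-11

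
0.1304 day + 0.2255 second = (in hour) 3.13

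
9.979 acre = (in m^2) 4.038e+04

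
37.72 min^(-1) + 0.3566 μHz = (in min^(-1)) 37.72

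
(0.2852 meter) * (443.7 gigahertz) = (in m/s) 1.265e+11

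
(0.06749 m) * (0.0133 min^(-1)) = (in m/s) 1.496e-05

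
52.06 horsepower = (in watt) 3.882e+04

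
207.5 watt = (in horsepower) 0.2783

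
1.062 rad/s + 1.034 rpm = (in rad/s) 1.17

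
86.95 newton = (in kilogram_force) 8.866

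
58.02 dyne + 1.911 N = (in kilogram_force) 0.1949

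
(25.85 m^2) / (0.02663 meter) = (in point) 2.752e+06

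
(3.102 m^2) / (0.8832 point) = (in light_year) 1.052e-12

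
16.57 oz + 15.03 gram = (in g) 484.8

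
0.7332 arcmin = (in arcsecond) 43.99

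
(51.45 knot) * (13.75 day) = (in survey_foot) 1.032e+08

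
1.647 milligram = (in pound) 3.631e-06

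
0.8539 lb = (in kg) 0.3873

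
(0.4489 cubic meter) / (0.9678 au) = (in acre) 7.662e-16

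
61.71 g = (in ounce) 2.177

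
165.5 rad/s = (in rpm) 1580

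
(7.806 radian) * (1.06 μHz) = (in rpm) 7.901e-05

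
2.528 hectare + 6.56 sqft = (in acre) 6.247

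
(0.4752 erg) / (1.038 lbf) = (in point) 2.917e-05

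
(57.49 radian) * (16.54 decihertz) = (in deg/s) 5448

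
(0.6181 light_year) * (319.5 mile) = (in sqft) 3.236e+22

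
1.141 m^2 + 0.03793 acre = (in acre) 0.03821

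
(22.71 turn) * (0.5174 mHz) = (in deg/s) 4.23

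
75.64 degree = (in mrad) 1320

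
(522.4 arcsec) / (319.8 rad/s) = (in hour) 2.2e-09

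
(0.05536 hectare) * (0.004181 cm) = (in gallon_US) 6.115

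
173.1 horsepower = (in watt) 1.291e+05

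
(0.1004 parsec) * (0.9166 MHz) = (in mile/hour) 6.352e+21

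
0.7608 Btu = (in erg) 8.027e+09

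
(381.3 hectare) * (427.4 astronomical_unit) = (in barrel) 1.533e+21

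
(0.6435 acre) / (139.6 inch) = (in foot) 2410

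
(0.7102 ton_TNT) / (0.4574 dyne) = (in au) 4343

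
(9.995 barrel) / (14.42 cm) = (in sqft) 118.6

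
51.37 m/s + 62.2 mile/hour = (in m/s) 79.18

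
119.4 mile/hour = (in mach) 0.1568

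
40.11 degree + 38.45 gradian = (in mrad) 1304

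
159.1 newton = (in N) 159.1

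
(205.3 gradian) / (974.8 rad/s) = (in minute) 5.514e-05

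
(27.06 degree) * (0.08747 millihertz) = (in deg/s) 0.002367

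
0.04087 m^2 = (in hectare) 4.087e-06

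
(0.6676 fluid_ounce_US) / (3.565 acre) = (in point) 3.879e-06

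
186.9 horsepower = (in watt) 1.394e+05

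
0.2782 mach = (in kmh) 341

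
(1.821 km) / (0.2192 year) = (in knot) 0.0005121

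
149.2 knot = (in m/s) 76.76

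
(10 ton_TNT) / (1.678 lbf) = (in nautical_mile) 3.027e+06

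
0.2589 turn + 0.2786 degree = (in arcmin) 5609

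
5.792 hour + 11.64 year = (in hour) 1.02e+05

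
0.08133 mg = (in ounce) 2.869e-06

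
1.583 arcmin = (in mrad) 0.4605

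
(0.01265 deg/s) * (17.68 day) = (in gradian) 2.147e+04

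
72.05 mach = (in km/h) 8.832e+04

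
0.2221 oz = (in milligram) 6296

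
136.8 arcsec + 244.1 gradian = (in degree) 219.7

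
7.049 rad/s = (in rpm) 67.31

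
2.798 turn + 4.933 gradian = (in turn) 2.81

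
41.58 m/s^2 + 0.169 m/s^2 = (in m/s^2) 41.75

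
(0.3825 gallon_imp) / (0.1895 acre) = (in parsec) 7.348e-23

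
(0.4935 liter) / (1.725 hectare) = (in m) 2.861e-08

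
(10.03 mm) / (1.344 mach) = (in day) 2.537e-10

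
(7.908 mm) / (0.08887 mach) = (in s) 0.0002613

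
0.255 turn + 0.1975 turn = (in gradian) 181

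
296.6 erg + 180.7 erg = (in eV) 2.979e+14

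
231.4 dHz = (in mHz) 2.314e+04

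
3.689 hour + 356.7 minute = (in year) 0.0011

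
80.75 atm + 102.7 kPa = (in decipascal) 8.285e+07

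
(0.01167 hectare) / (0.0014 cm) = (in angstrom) 8.336e+16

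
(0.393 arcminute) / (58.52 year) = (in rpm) 5.915e-13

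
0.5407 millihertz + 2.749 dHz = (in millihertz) 275.4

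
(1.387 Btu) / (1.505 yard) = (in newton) 1063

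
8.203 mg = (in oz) 0.0002894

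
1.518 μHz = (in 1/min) 9.108e-05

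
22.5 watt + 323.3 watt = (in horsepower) 0.4637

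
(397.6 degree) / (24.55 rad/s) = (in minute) 0.004711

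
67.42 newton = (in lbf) 15.16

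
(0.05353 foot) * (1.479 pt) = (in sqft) 9.163e-05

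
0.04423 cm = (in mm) 0.4423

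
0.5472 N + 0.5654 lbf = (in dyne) 3.062e+05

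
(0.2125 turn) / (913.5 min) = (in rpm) 0.0002326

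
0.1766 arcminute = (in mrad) 0.05137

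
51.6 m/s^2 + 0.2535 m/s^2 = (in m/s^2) 51.85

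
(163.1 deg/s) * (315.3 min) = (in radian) 5.385e+04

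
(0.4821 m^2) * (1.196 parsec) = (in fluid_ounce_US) 6.016e+20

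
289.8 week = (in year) 5.558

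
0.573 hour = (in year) 6.541e-05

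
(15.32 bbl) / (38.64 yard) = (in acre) 1.703e-05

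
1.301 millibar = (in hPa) 1.301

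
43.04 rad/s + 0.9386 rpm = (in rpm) 411.9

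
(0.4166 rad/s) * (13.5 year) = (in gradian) 1.129e+10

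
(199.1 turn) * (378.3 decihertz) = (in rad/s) 4.732e+04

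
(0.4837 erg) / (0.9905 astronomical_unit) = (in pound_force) 7.339e-20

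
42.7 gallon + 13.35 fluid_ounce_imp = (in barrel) 1.019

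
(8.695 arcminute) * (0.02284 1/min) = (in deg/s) 5.516e-05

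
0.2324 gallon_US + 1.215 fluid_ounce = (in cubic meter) 0.0009157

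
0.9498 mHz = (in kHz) 9.498e-07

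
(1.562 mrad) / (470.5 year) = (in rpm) 1.005e-12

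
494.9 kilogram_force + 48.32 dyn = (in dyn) 4.853e+08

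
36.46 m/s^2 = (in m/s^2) 36.46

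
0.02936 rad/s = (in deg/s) 1.682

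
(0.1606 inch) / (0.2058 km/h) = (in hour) 1.982e-05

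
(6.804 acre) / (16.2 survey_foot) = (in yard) 6098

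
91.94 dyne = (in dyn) 91.94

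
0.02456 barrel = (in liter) 3.905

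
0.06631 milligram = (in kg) 6.631e-08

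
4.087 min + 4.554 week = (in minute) 4.591e+04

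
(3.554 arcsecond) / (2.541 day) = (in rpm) 7.495e-10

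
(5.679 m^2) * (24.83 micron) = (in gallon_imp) 0.03102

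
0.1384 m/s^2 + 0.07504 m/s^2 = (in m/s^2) 0.2134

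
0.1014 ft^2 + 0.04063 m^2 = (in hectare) 5.005e-06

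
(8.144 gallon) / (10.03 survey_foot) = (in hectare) 1.008e-06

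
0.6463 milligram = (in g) 0.0006463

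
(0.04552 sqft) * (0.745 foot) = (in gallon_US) 0.2537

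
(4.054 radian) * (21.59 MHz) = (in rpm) 8.358e+08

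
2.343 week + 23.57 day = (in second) 3.453e+06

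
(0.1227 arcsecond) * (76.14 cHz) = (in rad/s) 4.529e-07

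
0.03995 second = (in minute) 0.0006658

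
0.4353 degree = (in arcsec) 1567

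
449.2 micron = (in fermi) 4.492e+11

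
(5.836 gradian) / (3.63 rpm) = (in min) 0.004019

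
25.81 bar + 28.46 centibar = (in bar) 26.09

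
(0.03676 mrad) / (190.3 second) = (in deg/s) 1.107e-05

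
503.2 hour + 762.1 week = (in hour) 1.285e+05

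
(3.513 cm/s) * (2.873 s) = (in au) 6.747e-13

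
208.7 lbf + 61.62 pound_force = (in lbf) 270.3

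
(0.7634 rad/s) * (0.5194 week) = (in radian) 2.398e+05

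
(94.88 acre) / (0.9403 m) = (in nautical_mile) 220.5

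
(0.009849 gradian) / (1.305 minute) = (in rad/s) 1.976e-06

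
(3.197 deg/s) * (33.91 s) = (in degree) 108.4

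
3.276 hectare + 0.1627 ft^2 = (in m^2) 3.276e+04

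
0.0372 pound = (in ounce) 0.5952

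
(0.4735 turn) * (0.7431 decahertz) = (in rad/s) 22.11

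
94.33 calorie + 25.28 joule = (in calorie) 100.4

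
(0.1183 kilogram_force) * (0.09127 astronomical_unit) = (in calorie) 3.786e+09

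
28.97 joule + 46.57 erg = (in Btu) 0.02746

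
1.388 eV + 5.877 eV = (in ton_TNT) 2.782e-28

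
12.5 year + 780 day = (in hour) 1.282e+05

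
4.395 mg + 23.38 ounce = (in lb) 1.461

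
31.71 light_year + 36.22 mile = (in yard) 3.281e+17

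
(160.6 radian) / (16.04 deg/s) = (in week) 0.0009485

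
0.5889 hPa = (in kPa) 0.05889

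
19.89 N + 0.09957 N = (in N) 19.99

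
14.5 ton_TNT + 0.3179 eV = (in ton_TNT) 14.5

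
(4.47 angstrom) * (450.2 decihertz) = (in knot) 3.912e-08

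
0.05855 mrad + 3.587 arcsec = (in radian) 7.594e-05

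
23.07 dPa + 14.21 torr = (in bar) 0.01897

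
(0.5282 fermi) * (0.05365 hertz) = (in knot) 5.508e-17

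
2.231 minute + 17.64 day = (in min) 2.54e+04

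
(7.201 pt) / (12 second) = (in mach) 6.217e-07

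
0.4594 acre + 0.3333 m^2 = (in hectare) 0.1859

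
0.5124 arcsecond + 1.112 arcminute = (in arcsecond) 67.23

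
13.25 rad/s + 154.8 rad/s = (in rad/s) 168.1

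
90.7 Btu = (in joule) 9.569e+04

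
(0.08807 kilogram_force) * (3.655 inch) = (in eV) 5.004e+17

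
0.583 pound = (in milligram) 2.644e+05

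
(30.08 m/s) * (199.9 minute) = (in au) 2.412e-06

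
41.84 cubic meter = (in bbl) 263.2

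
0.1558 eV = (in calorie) 5.966e-21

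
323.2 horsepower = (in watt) 2.41e+05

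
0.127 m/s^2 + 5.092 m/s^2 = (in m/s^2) 5.219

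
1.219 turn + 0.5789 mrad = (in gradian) 487.6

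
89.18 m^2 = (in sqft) 959.9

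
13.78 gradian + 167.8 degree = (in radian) 3.145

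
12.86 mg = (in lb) 2.835e-05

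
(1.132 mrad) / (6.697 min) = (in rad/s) 2.817e-06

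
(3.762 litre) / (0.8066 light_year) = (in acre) 1.218e-22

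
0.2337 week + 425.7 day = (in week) 61.05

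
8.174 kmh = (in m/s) 2.271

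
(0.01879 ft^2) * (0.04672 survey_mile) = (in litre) 131.3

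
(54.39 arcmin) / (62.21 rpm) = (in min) 4.048e-05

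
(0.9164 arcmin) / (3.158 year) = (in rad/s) 2.677e-12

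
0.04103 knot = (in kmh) 0.07599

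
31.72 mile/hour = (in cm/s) 1418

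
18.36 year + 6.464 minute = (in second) 5.79e+08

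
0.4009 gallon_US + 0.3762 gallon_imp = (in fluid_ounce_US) 109.1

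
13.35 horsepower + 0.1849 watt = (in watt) 9955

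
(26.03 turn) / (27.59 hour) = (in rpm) 0.01572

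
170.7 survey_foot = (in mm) 5.203e+04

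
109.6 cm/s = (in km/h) 3.946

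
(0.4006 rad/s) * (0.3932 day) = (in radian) 1.361e+04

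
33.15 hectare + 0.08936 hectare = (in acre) 82.14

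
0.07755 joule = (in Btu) 7.35e-05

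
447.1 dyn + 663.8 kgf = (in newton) 6510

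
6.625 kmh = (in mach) 0.005405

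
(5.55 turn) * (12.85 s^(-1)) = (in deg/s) 2.567e+04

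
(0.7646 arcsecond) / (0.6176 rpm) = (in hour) 1.592e-08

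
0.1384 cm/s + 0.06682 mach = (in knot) 44.23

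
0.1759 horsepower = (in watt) 131.2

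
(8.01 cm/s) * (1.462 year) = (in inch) 1.454e+08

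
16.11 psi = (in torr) 833.1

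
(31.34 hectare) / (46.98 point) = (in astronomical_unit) 0.0001264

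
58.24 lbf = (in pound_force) 58.24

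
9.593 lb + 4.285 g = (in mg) 4.356e+06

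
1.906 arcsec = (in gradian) 0.0005883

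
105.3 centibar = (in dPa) 1.053e+06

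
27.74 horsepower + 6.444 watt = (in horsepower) 27.75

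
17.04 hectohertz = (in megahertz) 0.001704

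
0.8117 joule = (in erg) 8.117e+06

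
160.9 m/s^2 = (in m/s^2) 160.9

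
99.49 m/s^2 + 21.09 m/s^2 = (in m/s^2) 120.6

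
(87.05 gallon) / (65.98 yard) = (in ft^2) 0.05879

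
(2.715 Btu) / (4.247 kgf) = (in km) 0.06878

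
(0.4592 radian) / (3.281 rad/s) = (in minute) 0.002333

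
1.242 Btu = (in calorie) 313.2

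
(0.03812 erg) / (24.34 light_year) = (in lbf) 3.722e-27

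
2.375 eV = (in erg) 3.805e-12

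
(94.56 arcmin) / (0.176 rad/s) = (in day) 1.809e-06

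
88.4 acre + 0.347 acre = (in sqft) 3.866e+06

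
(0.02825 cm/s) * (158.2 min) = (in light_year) 2.834e-16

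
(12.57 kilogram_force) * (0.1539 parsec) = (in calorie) 1.399e+17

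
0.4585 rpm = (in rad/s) 0.04801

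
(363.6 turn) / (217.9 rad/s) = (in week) 1.734e-05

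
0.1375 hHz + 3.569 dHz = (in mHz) 1.411e+04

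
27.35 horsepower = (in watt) 2.039e+04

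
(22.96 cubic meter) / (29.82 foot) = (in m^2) 2.526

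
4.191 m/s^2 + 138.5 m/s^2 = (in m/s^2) 142.7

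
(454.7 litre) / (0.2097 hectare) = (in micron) 216.8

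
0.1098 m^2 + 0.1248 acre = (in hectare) 0.05052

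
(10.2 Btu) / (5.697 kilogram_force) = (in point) 5.46e+05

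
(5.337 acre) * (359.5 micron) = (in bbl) 48.84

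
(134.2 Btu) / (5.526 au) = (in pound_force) 3.85e-08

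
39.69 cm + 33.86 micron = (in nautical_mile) 0.0002143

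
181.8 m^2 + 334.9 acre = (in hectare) 135.5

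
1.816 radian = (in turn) 0.289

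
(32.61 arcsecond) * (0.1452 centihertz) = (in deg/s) 1.315e-05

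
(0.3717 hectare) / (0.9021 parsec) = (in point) 3.785e-10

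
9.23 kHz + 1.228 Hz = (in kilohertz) 9.231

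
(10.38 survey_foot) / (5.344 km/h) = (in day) 2.467e-05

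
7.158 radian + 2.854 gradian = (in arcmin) 2.476e+04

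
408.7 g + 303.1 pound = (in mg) 1.379e+08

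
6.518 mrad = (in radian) 0.006518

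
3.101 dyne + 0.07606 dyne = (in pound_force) 7.142e-06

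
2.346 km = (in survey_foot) 7697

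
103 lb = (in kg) 46.72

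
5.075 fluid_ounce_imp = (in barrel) 0.000907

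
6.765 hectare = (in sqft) 7.282e+05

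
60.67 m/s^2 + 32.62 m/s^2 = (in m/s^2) 93.29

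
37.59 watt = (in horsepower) 0.05041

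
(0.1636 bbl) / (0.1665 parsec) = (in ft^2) 5.449e-17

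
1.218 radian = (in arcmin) 4187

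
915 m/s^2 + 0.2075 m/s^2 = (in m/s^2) 915.2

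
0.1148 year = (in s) 3.62e+06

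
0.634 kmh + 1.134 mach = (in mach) 1.135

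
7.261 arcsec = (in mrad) 0.0352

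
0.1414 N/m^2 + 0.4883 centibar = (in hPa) 4.884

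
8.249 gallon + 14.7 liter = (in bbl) 0.2889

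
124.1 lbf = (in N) 552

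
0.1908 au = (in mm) 2.854e+13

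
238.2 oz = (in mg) 6.753e+06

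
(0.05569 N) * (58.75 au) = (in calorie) 1.17e+11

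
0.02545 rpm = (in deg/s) 0.1527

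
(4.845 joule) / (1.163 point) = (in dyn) 1.181e+09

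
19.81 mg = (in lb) 4.367e-05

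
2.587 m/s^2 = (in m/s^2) 2.587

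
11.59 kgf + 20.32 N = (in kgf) 13.66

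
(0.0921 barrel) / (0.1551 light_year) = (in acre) 2.466e-21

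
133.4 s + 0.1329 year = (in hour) 1164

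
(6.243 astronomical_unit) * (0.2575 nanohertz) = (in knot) 467.5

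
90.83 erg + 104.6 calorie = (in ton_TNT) 1.046e-07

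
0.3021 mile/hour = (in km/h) 0.4862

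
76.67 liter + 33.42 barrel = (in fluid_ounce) 1.823e+05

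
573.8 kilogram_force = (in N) 5627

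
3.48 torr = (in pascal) 464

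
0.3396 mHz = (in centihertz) 0.03396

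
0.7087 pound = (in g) 321.5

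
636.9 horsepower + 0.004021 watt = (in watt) 4.749e+05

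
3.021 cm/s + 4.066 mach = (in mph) 3097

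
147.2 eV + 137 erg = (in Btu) 1.299e-08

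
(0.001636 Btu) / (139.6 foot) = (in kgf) 0.004137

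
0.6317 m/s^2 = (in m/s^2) 0.6317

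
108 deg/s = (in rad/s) 1.885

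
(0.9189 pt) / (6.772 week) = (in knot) 1.539e-10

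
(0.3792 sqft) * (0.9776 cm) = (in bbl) 0.002166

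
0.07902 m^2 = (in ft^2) 0.8506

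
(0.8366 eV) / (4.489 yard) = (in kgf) 3.33e-21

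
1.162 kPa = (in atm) 0.01147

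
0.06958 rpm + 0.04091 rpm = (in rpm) 0.1105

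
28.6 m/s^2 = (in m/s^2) 28.6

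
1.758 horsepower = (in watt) 1311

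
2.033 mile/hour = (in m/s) 0.9088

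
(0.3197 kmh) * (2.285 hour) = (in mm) 7.305e+05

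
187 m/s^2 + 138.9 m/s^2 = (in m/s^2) 325.9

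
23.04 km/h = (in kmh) 23.04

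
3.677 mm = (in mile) 2.285e-06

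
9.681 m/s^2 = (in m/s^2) 9.681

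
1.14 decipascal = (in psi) 1.653e-05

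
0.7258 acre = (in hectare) 0.2937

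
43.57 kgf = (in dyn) 4.273e+07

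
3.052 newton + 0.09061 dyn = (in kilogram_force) 0.3112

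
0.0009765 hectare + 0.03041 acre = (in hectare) 0.01328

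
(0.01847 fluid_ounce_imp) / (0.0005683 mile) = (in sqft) 6.176e-06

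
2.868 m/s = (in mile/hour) 6.416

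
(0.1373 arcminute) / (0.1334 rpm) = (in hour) 7.942e-07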